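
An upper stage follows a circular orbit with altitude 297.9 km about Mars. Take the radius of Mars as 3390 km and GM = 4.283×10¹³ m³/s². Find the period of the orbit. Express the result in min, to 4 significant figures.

r = 3390 + 297.9 = 3687.9 km = 3.6879×10⁶ m.
Kepler's third law: T = 2π√(r³/μ) = 2π√((3.688×10⁶)³ / 4.283×10¹³).
r³/μ = 1.171×10⁶ s², so T = 2π × 1.082×10³ = 6.799×10³ s.
Converting: 6.799×10³ s ÷ 60.00 = 113.3 min.

T ≈ 113.3 min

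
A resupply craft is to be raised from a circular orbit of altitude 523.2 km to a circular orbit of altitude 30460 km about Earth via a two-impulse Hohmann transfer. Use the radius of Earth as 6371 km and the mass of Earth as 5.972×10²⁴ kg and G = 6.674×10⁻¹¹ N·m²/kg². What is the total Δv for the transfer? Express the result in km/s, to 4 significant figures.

μ = GM = 6.674×10⁻¹¹ × 5.972×10²⁴ = 3.986×10¹⁴ m³/s².
r₁ = 6371 + 523.2 = 6894.2 km = 6.8942×10⁶ m.
r₂ = 6371 + 30460 = 36831 km = 3.6831×10⁷ m.
Transfer ellipse a_t = (r₁ + r₂)/2 = 2.186×10⁷ m.
At r₁: circular v_c1 = √(μ/r₁) = 7603 m/s; transfer-perigee v_p = √[μ(2/r₁ − 1/a_t)] = 9869 m/s.
Δv₁ = v_p − v_c1 = 2265 m/s.
At r₂: circular v_c2 = √(μ/r₂) = 3290 m/s; transfer-apogee v_a = √[μ(2/r₂ − 1/a_t)] = 1847 m/s.
Δv₂ = v_c2 − v_a = 1442 m/s.
Total Δv = Δv₁ + Δv₂ = 3708 m/s = 3.708 km/s.

Δv_total ≈ 3.708 km/s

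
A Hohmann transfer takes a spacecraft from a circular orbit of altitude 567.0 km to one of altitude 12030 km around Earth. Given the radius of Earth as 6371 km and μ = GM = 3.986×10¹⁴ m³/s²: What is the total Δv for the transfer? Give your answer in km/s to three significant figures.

r₁ = 6371 + 567.0 = 6938.0 km = 6.9380×10⁶ m.
r₂ = 6371 + 12030 = 18401 km = 1.8401×10⁷ m.
Transfer ellipse a_t = (r₁ + r₂)/2 = 1.267×10⁷ m.
At r₁: circular v_c1 = √(μ/r₁) = 7580 m/s; transfer-perigee v_p = √[μ(2/r₁ − 1/a_t)] = 9135 m/s.
Δv₁ = v_p − v_c1 = 1555 m/s.
At r₂: circular v_c2 = √(μ/r₂) = 4654 m/s; transfer-apogee v_a = √[μ(2/r₂ − 1/a_t)] = 3444 m/s.
Δv₂ = v_c2 − v_a = 1210 m/s.
Total Δv = Δv₁ + Δv₂ = 2765 m/s = 2.765 km/s.

Δv_total ≈ 2.77 km/s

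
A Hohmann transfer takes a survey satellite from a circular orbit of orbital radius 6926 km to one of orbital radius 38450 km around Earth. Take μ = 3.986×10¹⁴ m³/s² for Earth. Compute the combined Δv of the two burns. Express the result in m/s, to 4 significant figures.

r₁ = 6926 km = 6.926×10⁶ m.
r₂ = 38450 km = 3.845×10⁷ m.
Transfer ellipse a_t = (r₁ + r₂)/2 = 2.269×10⁷ m.
At r₁: circular v_c1 = √(μ/r₁) = 7586 m/s; transfer-perigee v_p = √[μ(2/r₁ − 1/a_t)] = 9876 m/s.
Δv₁ = v_p − v_c1 = 2290 m/s.
At r₂: circular v_c2 = √(μ/r₂) = 3220 m/s; transfer-apogee v_a = √[μ(2/r₂ − 1/a_t)] = 1779 m/s.
Δv₂ = v_c2 − v_a = 1441 m/s.
Total Δv = Δv₁ + Δv₂ = 3730 m/s.

Δv_total ≈ 3730 m/s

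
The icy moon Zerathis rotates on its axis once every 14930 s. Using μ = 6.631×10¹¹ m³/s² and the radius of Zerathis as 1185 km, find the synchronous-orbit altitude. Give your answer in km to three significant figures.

A synchronous orbit has period T, so by Kepler's third law a = (μT²/4π²)^(1/3).
μT²/4π² = 6.631×10¹¹ × (1.493×10⁴)² / 39.48 = 3.744×10¹⁸ m³.
a = 1.553×10⁶ m = 1552.8 km.
Altitude h = a − R = 1552.8 − 1185 = 367.79 km.

h_sync ≈ 368 km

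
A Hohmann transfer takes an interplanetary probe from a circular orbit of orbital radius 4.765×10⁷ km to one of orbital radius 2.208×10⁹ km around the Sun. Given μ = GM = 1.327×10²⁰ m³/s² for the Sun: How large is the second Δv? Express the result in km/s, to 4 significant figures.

Δv ≈ 6.159 km/s

r₁ = 4.765×10⁷ km = 4.765×10¹⁰ m.
r₂ = 2.208×10⁹ km = 2.208×10¹² m.
Transfer ellipse a_t = (r₁ + r₂)/2 = 1.128×10¹² m.
At r₁: circular v_c1 = √(μ/r₁) = 52770 m/s; transfer-perihelion v_p = √[μ(2/r₁ − 1/a_t)] = 73840 m/s.
At r₂: circular v_c2 = √(μ/r₂) = 7752 m/s; transfer-aphelion v_a = √[μ(2/r₂ − 1/a_t)] = 1593 m/s.
Δv₂ = v_c2 − v_a = 6159 m/s.
= 6.159 km/s.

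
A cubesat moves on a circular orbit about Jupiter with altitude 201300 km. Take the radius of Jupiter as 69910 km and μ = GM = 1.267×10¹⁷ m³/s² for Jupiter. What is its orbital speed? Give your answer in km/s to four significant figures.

r = 69910 + 201300 = 271210 km = 2.7121×10⁸ m.
For a circular orbit v = √(μ/r) = √(1.267×10¹⁷ / 2.712×10⁸) = √(4.672×10⁸) = 21610 m/s.
That is 21.61 km/s.

v ≈ 21.61 km/s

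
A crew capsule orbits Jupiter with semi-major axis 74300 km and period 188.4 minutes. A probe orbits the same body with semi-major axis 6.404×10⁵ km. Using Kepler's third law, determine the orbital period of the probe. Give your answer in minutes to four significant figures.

T₂ ≈ 4767 minutes

Kepler's third law: T² ∝ a³, so T₂ = T₁ (a₂/a₁)^(3/2).
a₂/a₁ = 8.619, (a₂/a₁)^(3/2) = 25.30.
T₂ = 188.4 × 25.30 = 4767 minutes.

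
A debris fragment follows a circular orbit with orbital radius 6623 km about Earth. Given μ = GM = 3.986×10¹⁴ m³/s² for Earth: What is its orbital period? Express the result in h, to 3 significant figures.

T ≈ 1.49 h

r = 6623 km = 6.623×10⁶ m.
Kepler's third law: T = 2π√(r³/μ) = 2π√((6.623×10⁶)³ / 3.986×10¹⁴).
r³/μ = 7.288×10⁵ s², so T = 2π × 8.537×10² = 5.364×10³ s.
Converting: 5.364×10³ s ÷ 3600 = 1.490 h.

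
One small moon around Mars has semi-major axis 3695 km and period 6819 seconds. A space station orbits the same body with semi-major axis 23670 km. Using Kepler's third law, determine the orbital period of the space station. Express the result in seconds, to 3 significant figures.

Kepler's third law: T² ∝ a³, so T₂ = T₁ (a₂/a₁)^(3/2).
a₂/a₁ = 6.406, (a₂/a₁)^(3/2) = 16.21.
T₂ = 6819 × 16.21 = 1.106×10⁵ seconds.

T₂ ≈ 1.11×10⁵ seconds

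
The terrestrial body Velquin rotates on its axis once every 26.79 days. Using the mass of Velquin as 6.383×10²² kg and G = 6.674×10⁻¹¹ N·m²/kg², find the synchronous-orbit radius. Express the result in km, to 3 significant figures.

r_sync ≈ 83300 km

μ = GM = 6.674×10⁻¹¹ × 6.383×10²² = 4.260×10¹² m³/s².
T = 26.79 days = 2.315×10⁶ s.
A synchronous orbit has period T, so by Kepler's third law a = (μT²/4π²)^(1/3).
μT²/4π² = 4.260×10¹² × (2.315×10⁶)² / 39.48 = 5.781×10²³ m³.
a = 8.331×10⁷ m = 83306 km.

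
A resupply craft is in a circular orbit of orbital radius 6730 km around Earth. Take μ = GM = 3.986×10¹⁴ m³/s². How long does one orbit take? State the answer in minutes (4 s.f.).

T ≈ 91.58 minutes

r = 6730 km = 6.730×10⁶ m.
Kepler's third law: T = 2π√(r³/μ) = 2π√((6.730×10⁶)³ / 3.986×10¹⁴).
r³/μ = 7.647×10⁵ s², so T = 2π × 8.745×10² = 5.495×10³ s.
Converting: 5.495×10³ s ÷ 60.00 = 91.58 minutes.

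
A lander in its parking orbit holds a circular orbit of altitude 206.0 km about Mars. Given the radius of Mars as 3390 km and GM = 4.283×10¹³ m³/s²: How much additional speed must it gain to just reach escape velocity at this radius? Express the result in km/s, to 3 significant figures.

r = 3390 + 206.0 = 3596.0 km = 3.5960×10⁶ m.
Circular speed v_c = √(μ/r) = 3451 m/s.
Escape speed v_esc = √(2μ/r) = √2 × v_c = 4881 m/s.
Δv = v_esc − v_c = 1430 m/s = 1.430 km/s.

Δv ≈ 1.43 km/s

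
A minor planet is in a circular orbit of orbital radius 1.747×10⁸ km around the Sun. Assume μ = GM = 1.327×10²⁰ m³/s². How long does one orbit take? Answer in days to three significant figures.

r = 1.747×10⁸ km = 1.747×10¹¹ m.
Kepler's third law: T = 2π√(r³/μ) = 2π√((1.747×10¹¹)³ / 1.327×10²⁰).
r³/μ = 4.018×10¹³ s², so T = 2π × 6.339×10⁶ = 3.983×10⁷ s.
Converting: 3.983×10⁷ s ÷ 86400 = 461.0 days.

T ≈ 461 days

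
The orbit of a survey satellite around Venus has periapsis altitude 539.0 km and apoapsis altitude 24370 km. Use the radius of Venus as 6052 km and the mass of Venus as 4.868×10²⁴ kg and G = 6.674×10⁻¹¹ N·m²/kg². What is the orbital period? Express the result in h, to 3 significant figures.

μ = GM = 6.674×10⁻¹¹ × 4.868×10²⁴ = 3.249×10¹⁴ m³/s².
r_p = 6052 + 539.0 = 6591.0 km = 6.5910×10⁶ m.
r_a = 6052 + 24370 = 30422 km = 3.0422×10⁷ m.
Semi-major axis a = (r_p + r_a)/2 = (6591.0 + 30422)/2 = 18506 km = 1.851×10⁷ m.
By Kepler's third law T = 2π√(a³/μ) = 2π × 4.417×10³ = 2.775×10⁴ s.
= 7.709 h.

T ≈ 7.71 h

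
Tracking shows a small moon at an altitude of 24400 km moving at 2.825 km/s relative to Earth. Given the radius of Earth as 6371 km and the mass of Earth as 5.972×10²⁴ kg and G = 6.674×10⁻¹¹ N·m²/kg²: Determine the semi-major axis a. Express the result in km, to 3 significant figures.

a ≈ 22200 km

μ = GM = 6.674×10⁻¹¹ × 5.972×10²⁴ = 3.986×10¹⁴ m³/s².
r = 6371 + 24400 = 30771 km = 3.077×10⁷ m.
Vis-viva rearranged: 1/a = 2/r − v²/μ = 6.500×10⁻⁸ − 2.002×10⁻⁸ = 4.497×10⁻⁸ m⁻¹.
a = 2.224×10⁷ m = 22235 km.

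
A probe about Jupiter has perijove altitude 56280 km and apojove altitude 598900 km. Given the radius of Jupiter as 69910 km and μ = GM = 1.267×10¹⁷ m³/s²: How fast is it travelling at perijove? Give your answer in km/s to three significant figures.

r_p = 69910 + 56280 = 126190 km = 1.2619×10⁸ m.
r_a = 69910 + 598900 = 668810 km = 6.6881×10⁸ m.
Semi-major axis a = (r_p + r_a)/2 = 3.9750×10⁵ km = 3.975×10⁸ m.
Vis-viva: v² = μ(2/r − 1/a) = 1.267×10¹⁷ × (1.585×10⁻⁸ − 2.516×10⁻⁹) = 1.689×10⁹ m²/s².
v = 41100 m/s = 41.10 km/s.

v ≈ 41.1 km/s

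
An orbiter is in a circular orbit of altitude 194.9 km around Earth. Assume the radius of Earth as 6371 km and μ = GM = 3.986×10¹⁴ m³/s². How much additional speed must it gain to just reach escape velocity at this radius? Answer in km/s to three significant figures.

r = 6371 + 194.9 = 6565.9 km = 6.5659×10⁶ m.
Circular speed v_c = √(μ/r) = 7792 m/s.
Escape speed v_esc = √(2μ/r) = √2 × v_c = 11020 m/s.
Δv = v_esc − v_c = 3227 m/s = 3.227 km/s.

Δv ≈ 3.23 km/s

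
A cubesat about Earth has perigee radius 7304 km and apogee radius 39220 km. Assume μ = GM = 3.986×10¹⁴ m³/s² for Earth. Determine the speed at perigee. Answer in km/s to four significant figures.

Semi-major axis a = (r_p + r_a)/2 = 23262 km = 2.326×10⁷ m.
Vis-viva: v² = μ(2/r − 1/a) = 3.986×10¹⁴ × (2.738×10⁻⁷ − 4.299×10⁻⁸) = 9.201×10⁷ m²/s².
v = 9592 m/s = 9.592 km/s.

v ≈ 9.592 km/s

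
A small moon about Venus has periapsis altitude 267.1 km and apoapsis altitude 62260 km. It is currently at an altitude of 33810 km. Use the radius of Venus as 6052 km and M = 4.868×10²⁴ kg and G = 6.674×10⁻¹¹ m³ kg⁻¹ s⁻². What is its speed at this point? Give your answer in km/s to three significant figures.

v ≈ 2.76 km/s

μ = GM = 6.674×10⁻¹¹ × 4.868×10²⁴ = 3.249×10¹⁴ m³/s².
r_p = 6052 + 267.1 = 6319.1 km = 6.3191×10⁶ m.
r_a = 6052 + 62260 = 68312 km = 6.8312×10⁷ m.
r = 6052 + 33810 = 39862 km = 3.986×10⁷ m.
Semi-major axis a = (r_p + r_a)/2 = 37316 km = 3.732×10⁷ m.
Vis-viva: v² = μ(2/r − 1/a) = 3.249×10¹⁴ × (5.017×10⁻⁸ − 2.680×10⁻⁸) = 7.594×10⁶ m²/s².
v = 2756 m/s = 2.756 km/s.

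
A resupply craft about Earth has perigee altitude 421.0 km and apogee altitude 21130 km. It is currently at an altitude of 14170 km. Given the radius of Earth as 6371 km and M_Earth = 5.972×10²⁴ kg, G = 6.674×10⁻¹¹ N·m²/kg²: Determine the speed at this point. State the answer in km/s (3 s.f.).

μ = GM = 6.674×10⁻¹¹ × 5.972×10²⁴ = 3.986×10¹⁴ m³/s².
r_p = 6371 + 421.0 = 6792.0 km = 6.7920×10⁶ m.
r_a = 6371 + 21130 = 27501 km = 2.7501×10⁷ m.
r = 6371 + 14170 = 20541 km = 2.054×10⁷ m.
Semi-major axis a = (r_p + r_a)/2 = 17146 km = 1.715×10⁷ m.
Vis-viva: v² = μ(2/r − 1/a) = 3.986×10¹⁴ × (9.737×10⁻⁸ − 5.832×10⁻⁸) = 1.556×10⁷ m²/s².
v = 3945 m/s = 3.945 km/s.

v ≈ 3.94 km/s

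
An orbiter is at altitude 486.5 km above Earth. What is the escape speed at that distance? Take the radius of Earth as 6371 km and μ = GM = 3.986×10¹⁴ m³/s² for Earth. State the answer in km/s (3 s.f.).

v_esc ≈ 10.8 km/s

r = 6371 + 486.5 = 6857.5 km = 6.8575×10⁶ m.
Escape speed v_esc = √(2μ/r) = √(2 × 3.986×10¹⁴ / 6.858×10⁶) = √(1.163×10⁸) = 10780 m/s.
= 10.78 km/s.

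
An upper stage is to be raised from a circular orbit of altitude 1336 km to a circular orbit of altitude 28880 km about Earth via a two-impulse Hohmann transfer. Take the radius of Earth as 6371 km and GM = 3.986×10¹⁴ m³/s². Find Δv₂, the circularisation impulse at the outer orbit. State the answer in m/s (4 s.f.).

Δv ≈ 1348 m/s

r₁ = 6371 + 1336 = 7707.0 km = 7.7070×10⁶ m.
r₂ = 6371 + 28880 = 35251 km = 3.5251×10⁷ m.
Transfer ellipse a_t = (r₁ + r₂)/2 = 2.148×10⁷ m.
At r₁: circular v_c1 = √(μ/r₁) = 7192 m/s; transfer-perigee v_p = √[μ(2/r₁ − 1/a_t)] = 9213 m/s.
At r₂: circular v_c2 = √(μ/r₂) = 3363 m/s; transfer-apogee v_a = √[μ(2/r₂ − 1/a_t)] = 2014 m/s.
Δv₂ = v_c2 − v_a = 1348 m/s.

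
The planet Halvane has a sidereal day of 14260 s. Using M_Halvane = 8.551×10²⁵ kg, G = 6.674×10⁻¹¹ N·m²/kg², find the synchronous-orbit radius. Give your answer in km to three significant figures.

r_sync ≈ 30900 km

μ = GM = 6.674×10⁻¹¹ × 8.551×10²⁵ = 5.707×10¹⁵ m³/s².
A synchronous orbit has period T, so by Kepler's third law a = (μT²/4π²)^(1/3).
μT²/4π² = 5.707×10¹⁵ × (1.426×10⁴)² / 39.48 = 2.940×10²² m³.
a = 3.086×10⁷ m = 30862 km.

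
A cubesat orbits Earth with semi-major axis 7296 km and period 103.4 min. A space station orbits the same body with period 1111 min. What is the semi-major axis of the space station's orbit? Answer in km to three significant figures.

Kepler's third law: a³ ∝ T², so a₂ = a₁ (T₂/T₁)^(2/3).
T₂/T₁ = 10.74, (T₂/T₁)^(2/3) = 4.869.
a₂ = 7296 × 4.869 = 35530 km.

a₂ ≈ 35500 km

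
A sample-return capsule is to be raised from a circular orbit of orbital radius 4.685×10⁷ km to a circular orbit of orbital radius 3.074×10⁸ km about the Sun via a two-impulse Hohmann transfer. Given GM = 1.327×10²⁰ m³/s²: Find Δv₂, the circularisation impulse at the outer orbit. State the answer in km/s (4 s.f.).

r₁ = 4.685×10⁷ km = 4.685×10¹⁰ m.
r₂ = 3.074×10⁸ km = 3.074×10¹¹ m.
Transfer ellipse a_t = (r₁ + r₂)/2 = 1.771×10¹¹ m.
At r₁: circular v_c1 = √(μ/r₁) = 53220 m/s; transfer-perihelion v_p = √[μ(2/r₁ − 1/a_t)] = 70110 m/s.
At r₂: circular v_c2 = √(μ/r₂) = 20780 m/s; transfer-aphelion v_a = √[μ(2/r₂ − 1/a_t)] = 10690 m/s.
Δv₂ = v_c2 − v_a = 10090 m/s.
= 10.09 km/s.

Δv ≈ 10.09 km/s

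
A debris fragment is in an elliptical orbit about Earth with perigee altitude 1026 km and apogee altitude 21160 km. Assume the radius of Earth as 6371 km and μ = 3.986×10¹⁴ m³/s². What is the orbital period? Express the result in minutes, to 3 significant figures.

r_p = 6371 + 1026 = 7397.0 km = 7.3970×10⁶ m.
r_a = 6371 + 21160 = 27531 km = 2.7531×10⁷ m.
Semi-major axis a = (r_p + r_a)/2 = (7397.0 + 27531)/2 = 17464 km = 1.746×10⁷ m.
By Kepler's third law T = 2π√(a³/μ) = 2π × 3.656×10³ = 2.297×10⁴ s.
= 382.8 minutes.

T ≈ 383 minutes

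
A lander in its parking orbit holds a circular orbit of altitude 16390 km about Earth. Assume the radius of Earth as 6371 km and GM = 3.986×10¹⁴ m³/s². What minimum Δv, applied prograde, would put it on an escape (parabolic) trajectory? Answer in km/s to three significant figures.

r = 6371 + 16390 = 22761 km = 2.2761×10⁷ m.
Circular speed v_c = √(μ/r) = 4185 m/s.
Escape speed v_esc = √(2μ/r) = √2 × v_c = 5918 m/s.
Δv = v_esc − v_c = 1733 m/s = 1.733 km/s.

Δv ≈ 1.73 km/s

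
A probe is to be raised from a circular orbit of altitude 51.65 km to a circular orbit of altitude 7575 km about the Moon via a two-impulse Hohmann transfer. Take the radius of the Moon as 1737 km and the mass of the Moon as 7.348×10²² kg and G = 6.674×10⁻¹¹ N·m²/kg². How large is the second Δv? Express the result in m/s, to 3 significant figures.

μ = GM = 6.674×10⁻¹¹ × 7.348×10²² = 4.904×10¹² m³/s².
r₁ = 1737 + 51.65 = 1788.7 km = 1.7886×10⁶ m.
r₂ = 1737 + 7575 = 9312.0 km = 9.3120×10⁶ m.
Transfer ellipse a_t = (r₁ + r₂)/2 = 5.550×10⁶ m.
At r₁: circular v_c1 = √(μ/r₁) = 1656 m/s; transfer-perilune v_p = √[μ(2/r₁ − 1/a_t)] = 2145 m/s.
At r₂: circular v_c2 = √(μ/r₂) = 725.7 m/s; transfer-apolune v_a = √[μ(2/r₂ − 1/a_t)] = 412.0 m/s.
Δv₂ = v_c2 − v_a = 313.7 m/s.

Δv ≈ 314 m/s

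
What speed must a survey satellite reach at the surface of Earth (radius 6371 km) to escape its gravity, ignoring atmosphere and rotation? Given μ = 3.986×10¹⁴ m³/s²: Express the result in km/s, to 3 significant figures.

r = R = 6.371×10⁶ m.
Escape speed v_esc = √(2μ/r) = √(2 × 3.986×10¹⁴ / 6.371×10⁶) = √(1.251×10⁸) = 11190 m/s.
= 11.19 km/s.

v_esc ≈ 11.2 km/s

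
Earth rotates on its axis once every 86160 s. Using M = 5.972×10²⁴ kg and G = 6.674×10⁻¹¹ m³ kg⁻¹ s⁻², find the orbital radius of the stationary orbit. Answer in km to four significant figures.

μ = GM = 6.674×10⁻¹¹ × 5.972×10²⁴ = 3.986×10¹⁴ m³/s².
A synchronous orbit has period T, so by Kepler's third law a = (μT²/4π²)^(1/3).
μT²/4π² = 3.986×10¹⁴ × (8.616×10⁴)² / 39.48 = 7.495×10²² m³.
a = 4.216×10⁷ m = 42162 km.

r_sync ≈ 42160 km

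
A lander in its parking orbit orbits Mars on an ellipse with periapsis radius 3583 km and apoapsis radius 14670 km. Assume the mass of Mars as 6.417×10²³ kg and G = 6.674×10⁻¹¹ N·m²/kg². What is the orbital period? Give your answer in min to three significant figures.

μ = GM = 6.674×10⁻¹¹ × 6.417×10²³ = 4.283×10¹³ m³/s².
Semi-major axis a = (r_p + r_a)/2 = (3583.0 + 14670)/2 = 9126.5 km = 9.126×10⁶ m.
By Kepler's third law T = 2π√(a³/μ) = 2π × 4.213×10³ = 2.647×10⁴ s.
= 441.2 min.

T ≈ 441 min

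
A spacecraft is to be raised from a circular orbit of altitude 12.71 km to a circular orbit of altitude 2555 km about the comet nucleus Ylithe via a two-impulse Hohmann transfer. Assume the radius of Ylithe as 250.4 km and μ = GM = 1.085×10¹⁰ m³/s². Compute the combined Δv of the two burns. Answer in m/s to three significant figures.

Δv_total ≈ 108 m/s

r₁ = 250.4 + 12.71 = 263.11 km = 2.6311×10⁵ m.
r₂ = 250.4 + 2555 = 2805.4 km = 2.8054×10⁶ m.
Transfer ellipse a_t = (r₁ + r₂)/2 = 1.534×10⁶ m.
At r₁: circular v_c1 = √(μ/r₁) = 203.1 m/s; transfer-periapsis v_p = √[μ(2/r₁ − 1/a_t)] = 274.6 m/s.
Δv₁ = v_p − v_c1 = 71.53 m/s.
At r₂: circular v_c2 = √(μ/r₂) = 62.19 m/s; transfer-apoapsis v_a = √[μ(2/r₂ − 1/a_t)] = 25.75 m/s.
Δv₂ = v_c2 − v_a = 36.44 m/s.
Total Δv = Δv₁ + Δv₂ = 108.0 m/s.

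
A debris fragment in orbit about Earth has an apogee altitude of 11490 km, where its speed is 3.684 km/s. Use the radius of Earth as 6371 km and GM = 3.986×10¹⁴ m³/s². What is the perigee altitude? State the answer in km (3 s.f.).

perigee altitude ≈ 1430 km

r_a = 6371 + 11490 = 17861 km = 1.786×10⁷ m.
Specific energy ε = v²/2 − μ/r = -1.553×10⁷ J/kg, so a = −μ/(2ε) = 1.283×10⁷ m.
The apsides satisfy r_p + r_a = 2a, so the perigee radius is 2a − r_a = 7.804×10⁶ m = 7804.0 km.
Perigee altitude = 7804.0 − 6371 = 1433.0 km.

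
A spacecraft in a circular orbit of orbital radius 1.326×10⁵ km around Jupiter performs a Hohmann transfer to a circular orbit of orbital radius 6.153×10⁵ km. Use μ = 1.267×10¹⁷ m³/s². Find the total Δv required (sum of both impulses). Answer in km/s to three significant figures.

r₁ = 1.326×10⁵ km = 1.326×10⁸ m.
r₂ = 6.153×10⁵ km = 6.153×10⁸ m.
Transfer ellipse a_t = (r₁ + r₂)/2 = 3.740×10⁸ m.
At r₁: circular v_c1 = √(μ/r₁) = 30910 m/s; transfer-perijove v_p = √[μ(2/r₁ − 1/a_t)] = 39650 m/s.
Δv₁ = v_p − v_c1 = 8740 m/s.
At r₂: circular v_c2 = √(μ/r₂) = 14350 m/s; transfer-apojove v_a = √[μ(2/r₂ − 1/a_t)] = 8545 m/s.
Δv₂ = v_c2 − v_a = 5805 m/s.
Total Δv = Δv₁ + Δv₂ = 14540 m/s = 14.54 km/s.

Δv_total ≈ 14.5 km/s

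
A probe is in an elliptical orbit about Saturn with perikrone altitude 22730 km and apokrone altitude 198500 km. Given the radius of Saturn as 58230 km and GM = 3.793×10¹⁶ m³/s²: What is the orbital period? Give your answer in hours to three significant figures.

r_p = 58230 + 22730 = 80960 km = 8.0960×10⁷ m.
r_a = 58230 + 198500 = 256730 km = 2.5673×10⁸ m.
Semi-major axis a = (r_p + r_a)/2 = (80960 + 2.5673×10⁵)/2 = 1.6884×10⁵ km = 1.688×10⁸ m.
By Kepler's third law T = 2π√(a³/μ) = 2π × 1.127×10⁴ = 7.078×10⁴ s.
= 19.66 hours.

T ≈ 19.7 hours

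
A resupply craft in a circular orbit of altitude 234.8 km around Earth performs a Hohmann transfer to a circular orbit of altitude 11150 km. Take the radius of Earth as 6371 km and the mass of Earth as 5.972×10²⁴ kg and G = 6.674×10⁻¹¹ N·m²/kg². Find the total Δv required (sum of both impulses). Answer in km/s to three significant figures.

Δv_total ≈ 2.83 km/s

μ = GM = 6.674×10⁻¹¹ × 5.972×10²⁴ = 3.986×10¹⁴ m³/s².
r₁ = 6371 + 234.8 = 6605.8 km = 6.6058×10⁶ m.
r₂ = 6371 + 11150 = 17521 km = 1.7521×10⁷ m.
Transfer ellipse a_t = (r₁ + r₂)/2 = 1.206×10⁷ m.
At r₁: circular v_c1 = √(μ/r₁) = 7768 m/s; transfer-perigee v_p = √[μ(2/r₁ − 1/a_t)] = 9361 m/s.
Δv₁ = v_p − v_c1 = 1594 m/s.
At r₂: circular v_c2 = √(μ/r₂) = 4770 m/s; transfer-apogee v_a = √[μ(2/r₂ − 1/a_t)] = 3529 m/s.
Δv₂ = v_c2 − v_a = 1240 m/s.
Total Δv = Δv₁ + Δv₂ = 2834 m/s = 2.834 km/s.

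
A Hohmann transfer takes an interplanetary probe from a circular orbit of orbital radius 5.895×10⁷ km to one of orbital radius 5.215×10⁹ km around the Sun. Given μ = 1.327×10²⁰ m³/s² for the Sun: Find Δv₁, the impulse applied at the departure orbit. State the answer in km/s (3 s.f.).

r₁ = 5.895×10⁷ km = 5.895×10¹⁰ m.
r₂ = 5.215×10⁹ km = 5.215×10¹² m.
Transfer ellipse a_t = (r₁ + r₂)/2 = 2.637×10¹² m.
At r₁: circular v_c1 = √(μ/r₁) = 47450 m/s; transfer-perihelion v_p = √[μ(2/r₁ − 1/a_t)] = 66720 m/s.
Δv₁ = v_p − v_c1 = 19280 m/s.
= 19.28 km/s.

Δv ≈ 19.3 km/s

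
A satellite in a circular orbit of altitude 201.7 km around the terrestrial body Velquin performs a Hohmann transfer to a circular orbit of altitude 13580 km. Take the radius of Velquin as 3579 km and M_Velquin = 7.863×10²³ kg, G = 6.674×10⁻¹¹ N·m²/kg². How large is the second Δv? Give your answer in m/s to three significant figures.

μ = GM = 6.674×10⁻¹¹ × 7.863×10²³ = 5.248×10¹³ m³/s².
r₁ = 3579 + 201.7 = 3780.7 km = 3.7807×10⁶ m.
r₂ = 3579 + 13580 = 17159 km = 1.7159×10⁷ m.
Transfer ellipse a_t = (r₁ + r₂)/2 = 1.047×10⁷ m.
At r₁: circular v_c1 = √(μ/r₁) = 3726 m/s; transfer-periapsis v_p = √[μ(2/r₁ − 1/a_t)] = 4770 m/s.
At r₂: circular v_c2 = √(μ/r₂) = 1749 m/s; transfer-apoapsis v_a = √[μ(2/r₂ − 1/a_t)] = 1051 m/s.
Δv₂ = v_c2 − v_a = 697.9 m/s.

Δv ≈ 698 m/s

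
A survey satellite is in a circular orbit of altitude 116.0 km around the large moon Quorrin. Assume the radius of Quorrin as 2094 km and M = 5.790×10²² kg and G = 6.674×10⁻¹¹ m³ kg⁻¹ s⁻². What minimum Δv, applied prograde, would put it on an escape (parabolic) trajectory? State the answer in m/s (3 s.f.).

Δv ≈ 548 m/s

μ = GM = 6.674×10⁻¹¹ × 5.790×10²² = 3.864×10¹² m³/s².
r = 2094 + 116.0 = 2210.0 km = 2.2100×10⁶ m.
Circular speed v_c = √(μ/r) = 1322 m/s.
Escape speed v_esc = √(2μ/r) = √2 × v_c = 1870 m/s.
Δv = v_esc − v_c = 547.7 m/s.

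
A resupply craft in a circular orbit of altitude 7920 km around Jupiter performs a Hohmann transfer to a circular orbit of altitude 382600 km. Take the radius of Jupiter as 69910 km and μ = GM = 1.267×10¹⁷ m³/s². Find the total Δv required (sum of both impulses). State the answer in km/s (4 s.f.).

Δv_total ≈ 20.03 km/s

r₁ = 69910 + 7920 = 77830 km = 7.7830×10⁷ m.
r₂ = 69910 + 382600 = 452510 km = 4.5251×10⁸ m.
Transfer ellipse a_t = (r₁ + r₂)/2 = 2.652×10⁸ m.
At r₁: circular v_c1 = √(μ/r₁) = 40350 m/s; transfer-perijove v_p = √[μ(2/r₁ − 1/a_t)] = 52710 m/s.
Δv₁ = v_p − v_c1 = 12360 m/s.
At r₂: circular v_c2 = √(μ/r₂) = 16730 m/s; transfer-apojove v_a = √[μ(2/r₂ − 1/a_t)] = 9065 m/s.
Δv₂ = v_c2 − v_a = 7668 m/s.
Total Δv = Δv₁ + Δv₂ = 20030 m/s = 20.03 km/s.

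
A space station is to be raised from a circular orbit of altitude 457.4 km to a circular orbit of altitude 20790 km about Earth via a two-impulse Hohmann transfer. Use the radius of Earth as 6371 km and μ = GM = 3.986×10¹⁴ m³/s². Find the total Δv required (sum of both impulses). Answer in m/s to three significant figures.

Δv_total ≈ 3420 m/s

r₁ = 6371 + 457.4 = 6828.4 km = 6.8284×10⁶ m.
r₂ = 6371 + 20790 = 27161 km = 2.7161×10⁷ m.
Transfer ellipse a_t = (r₁ + r₂)/2 = 1.699×10⁷ m.
At r₁: circular v_c1 = √(μ/r₁) = 7640 m/s; transfer-perigee v_p = √[μ(2/r₁ − 1/a_t)] = 9659 m/s.
Δv₁ = v_p − v_c1 = 2019 m/s.
At r₂: circular v_c2 = √(μ/r₂) = 3831 m/s; transfer-apogee v_a = √[μ(2/r₂ − 1/a_t)] = 2428 m/s.
Δv₂ = v_c2 − v_a = 1403 m/s.
Total Δv = Δv₁ + Δv₂ = 3421 m/s.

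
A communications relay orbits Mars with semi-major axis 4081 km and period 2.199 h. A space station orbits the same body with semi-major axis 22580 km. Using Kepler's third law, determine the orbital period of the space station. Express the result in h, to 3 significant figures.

T₂ ≈ 28.6 h

Kepler's third law: T² ∝ a³, so T₂ = T₁ (a₂/a₁)^(3/2).
a₂/a₁ = 5.533, (a₂/a₁)^(3/2) = 13.01.
T₂ = 2.199 × 13.01 = 28.62 h.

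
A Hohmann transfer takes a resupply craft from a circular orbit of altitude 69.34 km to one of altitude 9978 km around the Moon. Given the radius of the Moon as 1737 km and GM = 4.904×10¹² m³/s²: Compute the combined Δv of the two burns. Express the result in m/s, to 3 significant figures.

Δv_total ≈ 834 m/s

r₁ = 1737 + 69.34 = 1806.3 km = 1.8063×10⁶ m.
r₂ = 1737 + 9978 = 11715 km = 1.1715×10⁷ m.
Transfer ellipse a_t = (r₁ + r₂)/2 = 6.761×10⁶ m.
At r₁: circular v_c1 = √(μ/r₁) = 1648 m/s; transfer-perilune v_p = √[μ(2/r₁ − 1/a_t)] = 2169 m/s.
Δv₁ = v_p − v_c1 = 521.3 m/s.
At r₂: circular v_c2 = √(μ/r₂) = 647.0 m/s; transfer-apolune v_a = √[μ(2/r₂ − 1/a_t)] = 334.4 m/s.
Δv₂ = v_c2 − v_a = 312.6 m/s.
Total Δv = Δv₁ + Δv₂ = 833.8 m/s.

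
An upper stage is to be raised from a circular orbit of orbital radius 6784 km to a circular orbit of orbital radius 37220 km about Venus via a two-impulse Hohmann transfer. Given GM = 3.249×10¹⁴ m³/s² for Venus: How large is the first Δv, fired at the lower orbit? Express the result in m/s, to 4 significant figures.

r₁ = 6784 km = 6.784×10⁶ m.
r₂ = 37220 km = 3.722×10⁷ m.
Transfer ellipse a_t = (r₁ + r₂)/2 = 2.200×10⁷ m.
At r₁: circular v_c1 = √(μ/r₁) = 6920 m/s; transfer-periapsis v_p = √[μ(2/r₁ − 1/a_t)] = 9001 m/s.
Δv₁ = v_p − v_c1 = 2081 m/s.

Δv ≈ 2081 m/s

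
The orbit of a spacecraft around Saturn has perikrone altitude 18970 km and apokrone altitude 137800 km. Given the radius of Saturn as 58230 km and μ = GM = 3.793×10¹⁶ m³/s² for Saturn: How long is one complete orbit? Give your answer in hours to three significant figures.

T ≈ 14.3 hours

r_p = 58230 + 18970 = 77200 km = 7.7200×10⁷ m.
r_a = 58230 + 137800 = 196030 km = 1.9603×10⁸ m.
Semi-major axis a = (r_p + r_a)/2 = (77200 + 1.9603×10⁵)/2 = 1.3662×10⁵ km = 1.366×10⁸ m.
By Kepler's third law T = 2π√(a³/μ) = 2π × 8.199×10³ = 5.152×10⁴ s.
= 14.31 hours.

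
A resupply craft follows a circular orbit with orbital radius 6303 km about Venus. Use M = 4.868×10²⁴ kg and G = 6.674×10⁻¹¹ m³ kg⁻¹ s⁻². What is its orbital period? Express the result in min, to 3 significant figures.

μ = GM = 6.674×10⁻¹¹ × 4.868×10²⁴ = 3.249×10¹⁴ m³/s².
r = 6303 km = 6.303×10⁶ m.
Kepler's third law: T = 2π√(r³/μ) = 2π√((6.303×10⁶)³ / 3.249×10¹⁴).
r³/μ = 7.707×10⁵ s², so T = 2π × 8.779×10² = 5.516×10³ s.
Converting: 5.516×10³ s ÷ 60.00 = 91.94 min.

T ≈ 91.9 min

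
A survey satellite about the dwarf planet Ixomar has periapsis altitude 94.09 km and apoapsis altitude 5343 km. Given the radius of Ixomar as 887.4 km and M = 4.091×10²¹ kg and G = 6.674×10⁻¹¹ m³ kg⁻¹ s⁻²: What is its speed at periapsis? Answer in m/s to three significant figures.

μ = GM = 6.674×10⁻¹¹ × 4.091×10²¹ = 2.730×10¹¹ m³/s².
r_p = 887.4 + 94.09 = 981.49 km = 9.8149×10⁵ m.
r_a = 887.4 + 5343 = 6230.4 km = 6.2304×10⁶ m.
Semi-major axis a = (r_p + r_a)/2 = 3605.9 km = 3.606×10⁶ m.
Vis-viva: v² = μ(2/r − 1/a) = 2.730×10¹¹ × (2.038×10⁻⁶ − 2.773×10⁻⁷) = 4.806×10⁵ m²/s².
v = 693.3 m/s.

v ≈ 693 m/s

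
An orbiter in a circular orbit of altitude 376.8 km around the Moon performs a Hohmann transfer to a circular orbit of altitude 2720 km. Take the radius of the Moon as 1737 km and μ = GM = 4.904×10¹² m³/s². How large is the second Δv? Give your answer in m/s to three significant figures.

Δv ≈ 208 m/s

r₁ = 1737 + 376.8 = 2113.8 km = 2.1138×10⁶ m.
r₂ = 1737 + 2720 = 4457.0 km = 4.4570×10⁶ m.
Transfer ellipse a_t = (r₁ + r₂)/2 = 3.285×10⁶ m.
At r₁: circular v_c1 = √(μ/r₁) = 1523 m/s; transfer-perilune v_p = √[μ(2/r₁ − 1/a_t)] = 1774 m/s.
At r₂: circular v_c2 = √(μ/r₂) = 1049 m/s; transfer-apolune v_a = √[μ(2/r₂ − 1/a_t)] = 841.4 m/s.
Δv₂ = v_c2 − v_a = 207.6 m/s.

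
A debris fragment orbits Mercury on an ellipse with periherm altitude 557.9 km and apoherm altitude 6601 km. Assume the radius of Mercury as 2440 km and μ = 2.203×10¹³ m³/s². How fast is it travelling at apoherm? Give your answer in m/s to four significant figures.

v ≈ 1102 m/s

r_p = 2440 + 557.9 = 2997.9 km = 2.9979×10⁶ m.
r_a = 2440 + 6601 = 9041.0 km = 9.0410×10⁶ m.
Semi-major axis a = (r_p + r_a)/2 = 6019.4 km = 6.019×10⁶ m.
Vis-viva: v² = μ(2/r − 1/a) = 2.203×10¹³ × (2.212×10⁻⁷ − 1.661×10⁻⁷) = 1.214×10⁶ m²/s².
v = 1102 m/s.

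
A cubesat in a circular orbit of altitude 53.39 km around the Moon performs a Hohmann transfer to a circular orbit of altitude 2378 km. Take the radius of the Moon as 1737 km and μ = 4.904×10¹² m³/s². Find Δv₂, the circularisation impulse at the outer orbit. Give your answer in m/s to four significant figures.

Δv ≈ 241.6 m/s

r₁ = 1737 + 53.39 = 1790.4 km = 1.7904×10⁶ m.
r₂ = 1737 + 2378 = 4115.0 km = 4.1150×10⁶ m.
Transfer ellipse a_t = (r₁ + r₂)/2 = 2.953×10⁶ m.
At r₁: circular v_c1 = √(μ/r₁) = 1655 m/s; transfer-perilune v_p = √[μ(2/r₁ − 1/a_t)] = 1954 m/s.
At r₂: circular v_c2 = √(μ/r₂) = 1092 m/s; transfer-apolune v_a = √[μ(2/r₂ − 1/a_t)] = 850.1 m/s.
Δv₂ = v_c2 − v_a = 241.6 m/s.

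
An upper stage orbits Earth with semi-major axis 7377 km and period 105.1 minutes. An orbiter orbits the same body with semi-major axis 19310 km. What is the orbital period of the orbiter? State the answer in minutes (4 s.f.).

T₂ ≈ 445.1 minutes

Kepler's third law: T² ∝ a³, so T₂ = T₁ (a₂/a₁)^(3/2).
a₂/a₁ = 2.618, (a₂/a₁)^(3/2) = 4.235.
T₂ = 105.1 × 4.235 = 445.1 minutes.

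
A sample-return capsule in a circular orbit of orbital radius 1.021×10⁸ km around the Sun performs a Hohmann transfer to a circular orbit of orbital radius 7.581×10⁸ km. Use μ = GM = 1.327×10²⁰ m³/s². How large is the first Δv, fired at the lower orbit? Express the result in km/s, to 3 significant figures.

Δv ≈ 11.8 km/s

r₁ = 1.021×10⁸ km = 1.021×10¹¹ m.
r₂ = 7.581×10⁸ km = 7.581×10¹¹ m.
Transfer ellipse a_t = (r₁ + r₂)/2 = 4.301×10¹¹ m.
At r₁: circular v_c1 = √(μ/r₁) = 36050 m/s; transfer-perihelion v_p = √[μ(2/r₁ − 1/a_t)] = 47860 m/s.
Δv₁ = v_p − v_c1 = 11810 m/s.
= 11.81 km/s.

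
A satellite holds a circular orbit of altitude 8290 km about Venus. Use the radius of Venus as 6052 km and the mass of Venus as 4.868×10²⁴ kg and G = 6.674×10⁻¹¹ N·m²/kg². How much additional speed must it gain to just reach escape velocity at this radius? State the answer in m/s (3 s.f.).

μ = GM = 6.674×10⁻¹¹ × 4.868×10²⁴ = 3.249×10¹⁴ m³/s².
r = 6052 + 8290 = 14342 km = 1.4342×10⁷ m.
Circular speed v_c = √(μ/r) = 4760 m/s.
Escape speed v_esc = √(2μ/r) = √2 × v_c = 6731 m/s.
Δv = v_esc − v_c = 1971 m/s.

Δv ≈ 1970 m/s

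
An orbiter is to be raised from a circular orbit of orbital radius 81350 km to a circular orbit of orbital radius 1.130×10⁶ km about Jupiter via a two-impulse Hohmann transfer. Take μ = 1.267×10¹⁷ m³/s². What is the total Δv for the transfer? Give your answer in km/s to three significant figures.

Δv_total ≈ 21.1 km/s

r₁ = 81350 km = 8.135×10⁷ m.
r₂ = 1.130×10⁶ km = 1.130×10⁹ m.
Transfer ellipse a_t = (r₁ + r₂)/2 = 6.057×10⁸ m.
At r₁: circular v_c1 = √(μ/r₁) = 39460 m/s; transfer-perijove v_p = √[μ(2/r₁ − 1/a_t)] = 53900 m/s.
Δv₁ = v_p − v_c1 = 14440 m/s.
At r₂: circular v_c2 = √(μ/r₂) = 10590 m/s; transfer-apojove v_a = √[μ(2/r₂ − 1/a_t)] = 3881 m/s.
Δv₂ = v_c2 − v_a = 6708 m/s.
Total Δv = Δv₁ + Δv₂ = 21150 m/s = 21.15 km/s.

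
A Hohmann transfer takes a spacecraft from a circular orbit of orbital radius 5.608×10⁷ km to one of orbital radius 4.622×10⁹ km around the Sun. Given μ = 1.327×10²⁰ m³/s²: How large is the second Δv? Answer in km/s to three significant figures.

Δv ≈ 4.53 km/s

r₁ = 5.608×10⁷ km = 5.608×10¹⁰ m.
r₂ = 4.622×10⁹ km = 4.622×10¹² m.
Transfer ellipse a_t = (r₁ + r₂)/2 = 2.339×10¹² m.
At r₁: circular v_c1 = √(μ/r₁) = 48640 m/s; transfer-perihelion v_p = √[μ(2/r₁ − 1/a_t)] = 68380 m/s.
At r₂: circular v_c2 = √(μ/r₂) = 5358 m/s; transfer-aphelion v_a = √[μ(2/r₂ − 1/a_t)] = 829.7 m/s.
Δv₂ = v_c2 − v_a = 4529 m/s.
= 4.529 km/s.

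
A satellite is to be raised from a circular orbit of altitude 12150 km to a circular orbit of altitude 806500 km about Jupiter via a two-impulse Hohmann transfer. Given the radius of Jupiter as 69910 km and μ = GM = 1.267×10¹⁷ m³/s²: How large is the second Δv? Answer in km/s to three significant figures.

Δv ≈ 7.05 km/s

r₁ = 69910 + 12150 = 82060 km = 8.2060×10⁷ m.
r₂ = 69910 + 806500 = 876410 km = 8.7641×10⁸ m.
Transfer ellipse a_t = (r₁ + r₂)/2 = 4.792×10⁸ m.
At r₁: circular v_c1 = √(μ/r₁) = 39290 m/s; transfer-perijove v_p = √[μ(2/r₁ − 1/a_t)] = 53140 m/s.
At r₂: circular v_c2 = √(μ/r₂) = 12020 m/s; transfer-apojove v_a = √[μ(2/r₂ − 1/a_t)] = 4975 m/s.
Δv₂ = v_c2 − v_a = 7048 m/s.
= 7.048 km/s.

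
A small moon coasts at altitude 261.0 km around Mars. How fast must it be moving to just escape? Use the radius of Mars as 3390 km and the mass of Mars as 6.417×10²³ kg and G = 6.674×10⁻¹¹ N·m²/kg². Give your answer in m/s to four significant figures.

v_esc ≈ 4844 m/s

μ = GM = 6.674×10⁻¹¹ × 6.417×10²³ = 4.283×10¹³ m³/s².
r = 3390 + 261.0 = 3651.0 km = 3.6510×10⁶ m.
Escape speed v_esc = √(2μ/r) = √(2 × 4.283×10¹³ / 3.651×10⁶) = √(2.346×10⁷) = 4844 m/s.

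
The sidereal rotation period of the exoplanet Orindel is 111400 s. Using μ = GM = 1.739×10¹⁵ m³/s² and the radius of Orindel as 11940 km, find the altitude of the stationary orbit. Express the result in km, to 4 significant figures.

h_sync ≈ 69830 km

A synchronous orbit has period T, so by Kepler's third law a = (μT²/4π²)^(1/3).
μT²/4π² = 1.739×10¹⁵ × (1.114×10⁵)² / 39.48 = 5.467×10²³ m³.
a = 8.177×10⁷ m = 81765 km.
Altitude h = a − R = 81765 − 11940 = 69825 km.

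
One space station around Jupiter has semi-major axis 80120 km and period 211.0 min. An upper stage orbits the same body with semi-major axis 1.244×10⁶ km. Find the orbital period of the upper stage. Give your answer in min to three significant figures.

Kepler's third law: T² ∝ a³, so T₂ = T₁ (a₂/a₁)^(3/2).
a₂/a₁ = 15.53, (a₂/a₁)^(3/2) = 61.18.
T₂ = 211.0 × 61.18 = 12910 min.

T₂ ≈ 12900 min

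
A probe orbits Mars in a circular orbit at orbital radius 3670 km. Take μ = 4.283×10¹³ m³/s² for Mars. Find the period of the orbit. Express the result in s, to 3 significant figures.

T ≈ 6750 s

r = 3670 km = 3.670×10⁶ m.
Kepler's third law: T = 2π√(r³/μ) = 2π√((3.670×10⁶)³ / 4.283×10¹³).
r³/μ = 1.154×10⁶ s², so T = 2π × 1.074×10³ = 6.750×10³ s.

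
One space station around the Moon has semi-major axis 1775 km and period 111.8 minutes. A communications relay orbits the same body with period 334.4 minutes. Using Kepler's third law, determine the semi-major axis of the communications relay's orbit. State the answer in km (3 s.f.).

a₂ ≈ 3680 km

Kepler's third law: a³ ∝ T², so a₂ = a₁ (T₂/T₁)^(2/3).
T₂/T₁ = 2.991, (T₂/T₁)^(2/3) = 2.076.
a₂ = 1775 × 2.076 = 3685 km.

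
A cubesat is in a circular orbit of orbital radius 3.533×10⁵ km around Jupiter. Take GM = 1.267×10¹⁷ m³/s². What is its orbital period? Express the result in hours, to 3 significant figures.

r = 3.533×10⁵ km = 3.533×10⁸ m.
Kepler's third law: T = 2π√(r³/μ) = 2π√((3.533×10⁸)³ / 1.267×10¹⁷).
r³/μ = 3.481×10⁸ s², so T = 2π × 1.866×10⁴ = 1.172×10⁵ s.
Converting: 1.172×10⁵ s ÷ 3600 = 32.56 hours.

T ≈ 32.6 hours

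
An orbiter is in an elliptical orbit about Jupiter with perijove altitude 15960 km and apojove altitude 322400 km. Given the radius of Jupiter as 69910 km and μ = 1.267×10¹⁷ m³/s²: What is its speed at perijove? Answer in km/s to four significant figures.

v ≈ 49.20 km/s

r_p = 69910 + 15960 = 85870 km = 8.5870×10⁷ m.
r_a = 69910 + 322400 = 392310 km = 3.9231×10⁸ m.
Semi-major axis a = (r_p + r_a)/2 = 2.3909×10⁵ km = 2.391×10⁸ m.
Vis-viva: v² = μ(2/r − 1/a) = 1.267×10¹⁷ × (2.329×10⁻⁸ − 4.183×10⁻⁹) = 2.421×10⁹ m²/s².
v = 49200 m/s = 49.20 km/s.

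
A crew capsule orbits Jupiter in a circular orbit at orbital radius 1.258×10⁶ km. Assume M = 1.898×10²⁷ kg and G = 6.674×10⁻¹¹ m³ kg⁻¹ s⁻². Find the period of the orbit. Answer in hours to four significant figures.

μ = GM = 6.674×10⁻¹¹ × 1.898×10²⁷ = 1.267×10¹⁷ m³/s².
r = 1.258×10⁶ km = 1.258×10⁹ m.
Kepler's third law: T = 2π√(r³/μ) = 2π√((1.258×10⁹)³ / 1.267×10¹⁷).
r³/μ = 1.572×10¹⁰ s², so T = 2π × 1.254×10⁵ = 7.877×10⁵ s.
Converting: 7.877×10⁵ s ÷ 3600 = 218.8 hours.

T ≈ 218.8 hours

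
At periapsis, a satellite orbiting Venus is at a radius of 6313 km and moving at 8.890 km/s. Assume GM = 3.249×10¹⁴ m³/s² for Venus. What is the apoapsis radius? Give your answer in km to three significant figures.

r_p = 6.313×10⁶ m.
Specific energy ε = v²/2 − μ/r = -1.195×10⁷ J/kg, so a = −μ/(2ε) = 1.360×10⁷ m.
The apsides satisfy r_p + r_a = 2a, so the apoapsis radius is 2a − r_p = 2.088×10⁷ m = 20877 km.

apoapsis radius ≈ 20900 km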